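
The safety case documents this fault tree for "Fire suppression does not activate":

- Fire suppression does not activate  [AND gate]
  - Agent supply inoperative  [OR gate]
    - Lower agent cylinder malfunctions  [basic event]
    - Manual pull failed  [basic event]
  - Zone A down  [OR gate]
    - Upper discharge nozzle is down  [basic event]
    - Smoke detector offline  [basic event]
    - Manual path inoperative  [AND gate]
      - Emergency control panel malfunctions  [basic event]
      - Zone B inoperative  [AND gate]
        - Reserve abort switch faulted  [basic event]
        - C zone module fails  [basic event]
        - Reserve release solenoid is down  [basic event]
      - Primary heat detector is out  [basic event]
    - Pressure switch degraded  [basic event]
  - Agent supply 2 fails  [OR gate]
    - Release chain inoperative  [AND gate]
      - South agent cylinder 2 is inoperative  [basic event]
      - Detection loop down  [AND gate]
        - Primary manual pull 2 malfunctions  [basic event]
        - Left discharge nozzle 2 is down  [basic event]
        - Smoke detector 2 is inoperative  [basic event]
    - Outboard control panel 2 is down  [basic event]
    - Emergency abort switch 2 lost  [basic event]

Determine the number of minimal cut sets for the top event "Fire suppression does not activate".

24

Agent supply inoperative [OR]: union of children's cut sets → 2 cut set(s).
Zone B inoperative [AND]: one cut set from each child combined → 1 × 1 × 1 = 1 cut set(s).
Manual path inoperative [AND]: one cut set from each child combined → 1 × 1 × 1 = 1 cut set(s).
Zone A down [OR]: union of children's cut sets → 4 cut set(s).
Detection loop down [AND]: one cut set from each child combined → 1 × 1 × 1 = 1 cut set(s).
Release chain inoperative [AND]: one cut set from each child combined → 1 × 1 = 1 cut set(s).
Agent supply 2 fails [OR]: union of children's cut sets → 3 cut set(s).
Fire suppression does not activate [AND]: one cut set from each child combined → 2 × 4 × 3 = 24 cut set(s).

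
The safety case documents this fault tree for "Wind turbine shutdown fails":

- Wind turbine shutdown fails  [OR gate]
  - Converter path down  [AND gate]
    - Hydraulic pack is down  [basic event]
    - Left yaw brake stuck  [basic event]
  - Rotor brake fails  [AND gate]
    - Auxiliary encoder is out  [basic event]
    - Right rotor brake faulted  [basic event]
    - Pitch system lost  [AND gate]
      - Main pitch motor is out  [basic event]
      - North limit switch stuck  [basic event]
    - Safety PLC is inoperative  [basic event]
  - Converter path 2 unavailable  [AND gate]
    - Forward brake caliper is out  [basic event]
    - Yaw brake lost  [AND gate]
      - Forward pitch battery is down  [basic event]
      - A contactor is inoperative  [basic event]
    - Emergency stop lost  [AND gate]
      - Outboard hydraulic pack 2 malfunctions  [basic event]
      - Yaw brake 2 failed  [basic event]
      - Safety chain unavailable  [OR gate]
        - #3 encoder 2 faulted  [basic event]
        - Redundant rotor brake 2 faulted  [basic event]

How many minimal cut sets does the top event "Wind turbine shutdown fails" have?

Converter path down [AND]: one cut set from each child combined → 1 × 1 = 1 cut set(s).
Pitch system lost [AND]: one cut set from each child combined → 1 × 1 = 1 cut set(s).
Rotor brake fails [AND]: one cut set from each child combined → 1 × 1 × 1 × 1 = 1 cut set(s).
Yaw brake lost [AND]: one cut set from each child combined → 1 × 1 = 1 cut set(s).
Safety chain unavailable [OR]: union of children's cut sets → 2 cut set(s).
Emergency stop lost [AND]: one cut set from each child combined → 1 × 1 × 2 = 2 cut set(s).
Converter path 2 unavailable [AND]: one cut set from each child combined → 1 × 1 × 2 = 2 cut set(s).
Wind turbine shutdown fails [OR]: union of children's cut sets → 4 cut set(s).
Minimal cut sets: {Hydraulic pack is down, Left yaw brake stuck}; {Auxiliary encoder is out, Main pitch motor is out, North limit switch stuck, Right rotor brake faulted, Safety PLC is inoperative}; {#3 encoder 2 faulted, A contactor is inoperative, Forward brake caliper is out, Forward pitch battery is down, Outboard hydraulic pack 2 malfunctions, Yaw brake 2 failed}; {A contactor is inoperative, Forward brake caliper is out, Forward pitch battery is down, Outboard hydraulic pack 2 malfunctions, Redundant rotor brake 2 faulted, Yaw brake 2 failed}.

4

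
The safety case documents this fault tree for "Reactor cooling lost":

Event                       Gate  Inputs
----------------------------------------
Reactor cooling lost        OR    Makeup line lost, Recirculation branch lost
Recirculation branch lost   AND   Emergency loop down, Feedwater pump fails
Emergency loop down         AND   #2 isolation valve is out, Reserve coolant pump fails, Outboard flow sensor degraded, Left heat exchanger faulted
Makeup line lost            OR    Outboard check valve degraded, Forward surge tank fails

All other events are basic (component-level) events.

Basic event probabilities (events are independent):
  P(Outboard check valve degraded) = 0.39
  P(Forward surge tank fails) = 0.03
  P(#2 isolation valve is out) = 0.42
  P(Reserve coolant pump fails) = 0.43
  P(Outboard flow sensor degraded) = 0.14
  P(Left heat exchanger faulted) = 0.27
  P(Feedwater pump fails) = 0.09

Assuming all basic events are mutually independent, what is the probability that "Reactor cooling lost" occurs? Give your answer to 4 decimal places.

P(Makeup line lost) [OR] = 1 − (1−0.39) × (1−0.03) = 0.408300
P(Emergency loop down) [AND] = 0.42 × 0.43 × 0.14 × 0.27 = 0.006827
P(Recirculation branch lost) [AND] = 0.006827 × 0.09 = 0.000614
P(Reactor cooling lost) [OR] = 1 − (1−0.408300) × (1−0.000614) = 0.408663
Rounded to 4 decimal places: P(Reactor cooling lost) ≈ 0.4087.

0.4087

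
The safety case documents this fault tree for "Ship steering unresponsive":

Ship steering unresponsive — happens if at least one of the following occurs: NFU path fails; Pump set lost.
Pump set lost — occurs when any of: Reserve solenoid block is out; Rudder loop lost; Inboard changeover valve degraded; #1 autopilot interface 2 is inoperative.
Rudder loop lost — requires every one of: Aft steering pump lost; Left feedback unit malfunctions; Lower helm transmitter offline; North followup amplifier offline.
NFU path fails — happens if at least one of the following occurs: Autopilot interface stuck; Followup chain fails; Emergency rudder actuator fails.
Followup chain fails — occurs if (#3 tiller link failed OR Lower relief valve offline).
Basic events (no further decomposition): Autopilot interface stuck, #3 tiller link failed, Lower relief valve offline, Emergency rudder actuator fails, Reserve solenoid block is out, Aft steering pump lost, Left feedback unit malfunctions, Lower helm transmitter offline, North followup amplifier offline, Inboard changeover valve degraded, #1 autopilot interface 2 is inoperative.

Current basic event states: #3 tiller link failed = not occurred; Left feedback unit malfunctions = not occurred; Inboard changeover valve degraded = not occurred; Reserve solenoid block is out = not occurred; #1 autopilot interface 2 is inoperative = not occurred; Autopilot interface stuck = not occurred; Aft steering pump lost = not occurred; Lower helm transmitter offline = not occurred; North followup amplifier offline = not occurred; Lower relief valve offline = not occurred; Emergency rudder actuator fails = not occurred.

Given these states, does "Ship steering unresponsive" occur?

Followup chain fails [OR]: #3 tiller link failed=not, Lower relief valve offline=not → no input occurs → does not occur.
NFU path fails [OR]: Autopilot interface stuck=not, Followup chain fails=not, Emergency rudder actuator fails=not → no input occurs → does not occur.
Rudder loop lost [AND]: Aft steering pump lost=not, Left feedback unit malfunctions=not, Lower helm transmitter offline=not, North followup amplifier offline=not → not all inputs occur → does not occur.
Pump set lost [OR]: Reserve solenoid block is out=not, Rudder loop lost=not, Inboard changeover valve degraded=not, #1 autopilot interface 2 is inoperative=not → no input occurs → does not occur.
Ship steering unresponsive [OR]: NFU path fails=not, Pump set lost=not → no input occurs → does not occur.

No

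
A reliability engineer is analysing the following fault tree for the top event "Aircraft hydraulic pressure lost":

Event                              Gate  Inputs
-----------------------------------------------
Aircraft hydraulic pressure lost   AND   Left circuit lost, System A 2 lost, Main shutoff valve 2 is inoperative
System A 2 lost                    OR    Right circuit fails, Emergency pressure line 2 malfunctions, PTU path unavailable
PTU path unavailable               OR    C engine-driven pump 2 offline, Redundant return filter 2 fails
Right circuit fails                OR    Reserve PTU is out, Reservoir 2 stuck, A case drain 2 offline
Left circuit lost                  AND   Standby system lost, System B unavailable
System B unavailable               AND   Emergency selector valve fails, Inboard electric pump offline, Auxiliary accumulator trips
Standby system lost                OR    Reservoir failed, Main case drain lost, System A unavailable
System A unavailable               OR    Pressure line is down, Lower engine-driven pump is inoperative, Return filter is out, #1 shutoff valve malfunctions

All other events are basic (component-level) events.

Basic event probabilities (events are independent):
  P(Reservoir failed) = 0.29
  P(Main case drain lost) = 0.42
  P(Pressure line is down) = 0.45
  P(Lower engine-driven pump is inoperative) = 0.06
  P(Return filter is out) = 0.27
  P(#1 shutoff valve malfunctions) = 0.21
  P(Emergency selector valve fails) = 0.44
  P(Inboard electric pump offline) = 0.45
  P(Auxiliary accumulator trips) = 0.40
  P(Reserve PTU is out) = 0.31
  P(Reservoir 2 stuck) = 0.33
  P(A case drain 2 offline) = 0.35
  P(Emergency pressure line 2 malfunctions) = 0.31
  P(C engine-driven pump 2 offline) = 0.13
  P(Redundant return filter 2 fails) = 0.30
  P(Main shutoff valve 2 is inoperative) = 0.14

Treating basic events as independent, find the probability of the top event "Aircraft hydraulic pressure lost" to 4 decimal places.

0.0085

P(System A unavailable) [OR] = 1 − (1−0.45) × (1−0.06) × (1−0.27) × (1−0.21) = 0.701846
P(Standby system lost) [OR] = 1 − (1−0.29) × (1−0.42) × (1−0.701846) = 0.877220
P(System B unavailable) [AND] = 0.44 × 0.45 × 0.40 = 0.079200
P(Left circuit lost) [AND] = 0.877220 × 0.079200 = 0.069476
P(Right circuit fails) [OR] = 1 − (1−0.31) × (1−0.33) × (1−0.35) = 0.699505
P(PTU path unavailable) [OR] = 1 − (1−0.13) × (1−0.30) = 0.391000
P(System A 2 lost) [OR] = 1 − (1−0.699505) × (1−0.31) × (1−0.391000) = 0.873729
P(Aircraft hydraulic pressure lost) [AND] = 0.069476 × 0.873729 × 0.14 = 0.008498
Rounded to 4 decimal places: P(Aircraft hydraulic pressure lost) ≈ 0.0085.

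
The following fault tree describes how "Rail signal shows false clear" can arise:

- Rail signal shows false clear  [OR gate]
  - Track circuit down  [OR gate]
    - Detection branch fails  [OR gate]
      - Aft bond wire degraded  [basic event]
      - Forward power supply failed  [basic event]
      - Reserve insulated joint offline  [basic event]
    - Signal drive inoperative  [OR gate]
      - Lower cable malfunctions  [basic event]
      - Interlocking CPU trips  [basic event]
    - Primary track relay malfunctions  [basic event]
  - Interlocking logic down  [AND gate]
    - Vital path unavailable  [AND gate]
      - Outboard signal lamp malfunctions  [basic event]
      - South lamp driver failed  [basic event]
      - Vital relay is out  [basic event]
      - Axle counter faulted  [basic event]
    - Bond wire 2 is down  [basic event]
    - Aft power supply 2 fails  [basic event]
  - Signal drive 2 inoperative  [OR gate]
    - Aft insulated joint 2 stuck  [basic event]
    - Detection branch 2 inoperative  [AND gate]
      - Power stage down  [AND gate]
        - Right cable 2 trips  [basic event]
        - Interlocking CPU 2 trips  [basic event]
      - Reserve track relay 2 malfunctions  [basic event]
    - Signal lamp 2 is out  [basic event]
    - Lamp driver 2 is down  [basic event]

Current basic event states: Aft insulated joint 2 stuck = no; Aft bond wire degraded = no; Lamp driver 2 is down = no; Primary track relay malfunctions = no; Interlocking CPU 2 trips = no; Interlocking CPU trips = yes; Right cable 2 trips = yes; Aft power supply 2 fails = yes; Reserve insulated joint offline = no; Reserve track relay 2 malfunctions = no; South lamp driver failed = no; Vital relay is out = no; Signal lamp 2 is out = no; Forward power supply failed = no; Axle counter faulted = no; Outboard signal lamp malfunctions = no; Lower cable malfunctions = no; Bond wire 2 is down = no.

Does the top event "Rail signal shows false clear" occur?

Yes

Detection branch fails [OR]: Aft bond wire degraded=not, Forward power supply failed=not, Reserve insulated joint offline=not → no input occurs → does not occur.
Signal drive inoperative [OR]: Lower cable malfunctions=not, Interlocking CPU trips=occurs → at least one input occurs → occurs.
Track circuit down [OR]: Detection branch fails=not, Signal drive inoperative=occurs, Primary track relay malfunctions=not → at least one input occurs → occurs.
Vital path unavailable [AND]: Outboard signal lamp malfunctions=not, South lamp driver failed=not, Vital relay is out=not, Axle counter faulted=not → not all inputs occur → does not occur.
Interlocking logic down [AND]: Vital path unavailable=not, Bond wire 2 is down=not, Aft power supply 2 fails=occurs → not all inputs occur → does not occur.
Power stage down [AND]: Right cable 2 trips=occurs, Interlocking CPU 2 trips=not → not all inputs occur → does not occur.
Detection branch 2 inoperative [AND]: Power stage down=not, Reserve track relay 2 malfunctions=not → not all inputs occur → does not occur.
Signal drive 2 inoperative [OR]: Aft insulated joint 2 stuck=not, Detection branch 2 inoperative=not, Signal lamp 2 is out=not, Lamp driver 2 is down=not → no input occurs → does not occur.
Rail signal shows false clear [OR]: Track circuit down=occurs, Interlocking logic down=not, Signal drive 2 inoperative=not → at least one input occurs → occurs.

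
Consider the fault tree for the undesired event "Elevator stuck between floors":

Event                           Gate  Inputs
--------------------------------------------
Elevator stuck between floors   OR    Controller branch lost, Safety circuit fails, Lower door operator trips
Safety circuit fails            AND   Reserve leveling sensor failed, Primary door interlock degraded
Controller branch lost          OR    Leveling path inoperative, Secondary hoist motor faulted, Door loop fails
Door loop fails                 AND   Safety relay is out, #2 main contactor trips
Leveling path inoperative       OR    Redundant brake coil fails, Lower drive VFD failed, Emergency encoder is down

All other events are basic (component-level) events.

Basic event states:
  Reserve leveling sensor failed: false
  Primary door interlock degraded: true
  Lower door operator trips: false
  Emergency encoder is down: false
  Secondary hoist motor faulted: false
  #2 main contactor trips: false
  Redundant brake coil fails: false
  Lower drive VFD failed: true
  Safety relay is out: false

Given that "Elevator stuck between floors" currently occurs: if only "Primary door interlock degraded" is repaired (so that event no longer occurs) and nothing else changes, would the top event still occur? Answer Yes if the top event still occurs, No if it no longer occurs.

Yes

Counterfactual: set "Primary door interlock degraded" to not occurred.
Leveling path inoperative [OR]: Redundant brake coil fails=not, Lower drive VFD failed=occurs, Emergency encoder is down=not → at least one input occurs → occurs.
Door loop fails [AND]: Safety relay is out=not, #2 main contactor trips=not → not all inputs occur → does not occur.
Controller branch lost [OR]: Leveling path inoperative=occurs, Secondary hoist motor faulted=not, Door loop fails=not → at least one input occurs → occurs.
Safety circuit fails [AND]: Reserve leveling sensor failed=not, Primary door interlock degraded=not → not all inputs occur → does not occur.
Elevator stuck between floors [OR]: Controller branch lost=occurs, Safety circuit fails=not, Lower door operator trips=not → at least one input occurs → occurs.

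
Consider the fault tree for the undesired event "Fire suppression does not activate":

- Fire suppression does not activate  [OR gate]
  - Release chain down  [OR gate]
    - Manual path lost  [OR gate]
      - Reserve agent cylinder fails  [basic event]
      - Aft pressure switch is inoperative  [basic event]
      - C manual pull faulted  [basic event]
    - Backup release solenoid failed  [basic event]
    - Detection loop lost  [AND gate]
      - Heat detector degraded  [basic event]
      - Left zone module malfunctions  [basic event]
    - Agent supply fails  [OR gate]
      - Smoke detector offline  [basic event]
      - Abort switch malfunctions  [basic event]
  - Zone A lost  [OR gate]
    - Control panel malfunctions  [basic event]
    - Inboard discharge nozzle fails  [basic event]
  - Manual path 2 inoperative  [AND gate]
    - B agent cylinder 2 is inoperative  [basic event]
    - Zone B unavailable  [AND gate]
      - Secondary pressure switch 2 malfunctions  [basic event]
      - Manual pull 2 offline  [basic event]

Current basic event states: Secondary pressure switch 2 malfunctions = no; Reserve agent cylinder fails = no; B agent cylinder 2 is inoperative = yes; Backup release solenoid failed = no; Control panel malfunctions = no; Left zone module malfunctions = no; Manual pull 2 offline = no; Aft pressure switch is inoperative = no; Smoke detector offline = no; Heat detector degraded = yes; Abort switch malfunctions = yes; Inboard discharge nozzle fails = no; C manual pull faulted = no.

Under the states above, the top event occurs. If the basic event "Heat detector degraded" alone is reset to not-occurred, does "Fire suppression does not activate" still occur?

Yes

Counterfactual: set "Heat detector degraded" to not occurred.
Manual path lost [OR]: Reserve agent cylinder fails=not, Aft pressure switch is inoperative=not, C manual pull faulted=not → no input occurs → does not occur.
Detection loop lost [AND]: Heat detector degraded=not, Left zone module malfunctions=not → not all inputs occur → does not occur.
Agent supply fails [OR]: Smoke detector offline=not, Abort switch malfunctions=occurs → at least one input occurs → occurs.
Release chain down [OR]: Manual path lost=not, Backup release solenoid failed=not, Detection loop lost=not, Agent supply fails=occurs → at least one input occurs → occurs.
Zone A lost [OR]: Control panel malfunctions=not, Inboard discharge nozzle fails=not → no input occurs → does not occur.
Zone B unavailable [AND]: Secondary pressure switch 2 malfunctions=not, Manual pull 2 offline=not → not all inputs occur → does not occur.
Manual path 2 inoperative [AND]: B agent cylinder 2 is inoperative=occurs, Zone B unavailable=not → not all inputs occur → does not occur.
Fire suppression does not activate [OR]: Release chain down=occurs, Zone A lost=not, Manual path 2 inoperative=not → at least one input occurs → occurs.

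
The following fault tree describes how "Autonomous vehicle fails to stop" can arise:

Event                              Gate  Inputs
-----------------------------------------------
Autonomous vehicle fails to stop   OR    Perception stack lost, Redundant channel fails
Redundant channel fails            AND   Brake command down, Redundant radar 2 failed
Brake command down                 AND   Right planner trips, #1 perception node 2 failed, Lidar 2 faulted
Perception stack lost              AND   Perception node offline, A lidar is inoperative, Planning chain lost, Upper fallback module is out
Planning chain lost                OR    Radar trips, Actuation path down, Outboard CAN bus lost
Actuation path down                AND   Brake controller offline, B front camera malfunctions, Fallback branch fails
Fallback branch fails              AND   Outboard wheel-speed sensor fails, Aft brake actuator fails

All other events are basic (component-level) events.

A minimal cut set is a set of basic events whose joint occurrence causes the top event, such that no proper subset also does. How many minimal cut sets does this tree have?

Fallback branch fails [AND]: one cut set from each child combined → 1 × 1 = 1 cut set(s).
Actuation path down [AND]: one cut set from each child combined → 1 × 1 × 1 = 1 cut set(s).
Planning chain lost [OR]: union of children's cut sets → 3 cut set(s).
Perception stack lost [AND]: one cut set from each child combined → 1 × 1 × 3 × 1 = 3 cut set(s).
Brake command down [AND]: one cut set from each child combined → 1 × 1 × 1 = 1 cut set(s).
Redundant channel fails [AND]: one cut set from each child combined → 1 × 1 = 1 cut set(s).
Autonomous vehicle fails to stop [OR]: union of children's cut sets → 4 cut set(s).
Minimal cut sets: {A lidar is inoperative, Perception node offline, Radar trips, Upper fallback module is out}; {A lidar is inoperative, Aft brake actuator fails, B front camera malfunctions, Brake controller offline, Outboard wheel-speed sensor fails, Perception node offline, Upper fallback module is out}; {A lidar is inoperative, Outboard CAN bus lost, Perception node offline, Upper fallback module is out}; {#1 perception node 2 failed, Lidar 2 faulted, Redundant radar 2 failed, Right planner trips}.

4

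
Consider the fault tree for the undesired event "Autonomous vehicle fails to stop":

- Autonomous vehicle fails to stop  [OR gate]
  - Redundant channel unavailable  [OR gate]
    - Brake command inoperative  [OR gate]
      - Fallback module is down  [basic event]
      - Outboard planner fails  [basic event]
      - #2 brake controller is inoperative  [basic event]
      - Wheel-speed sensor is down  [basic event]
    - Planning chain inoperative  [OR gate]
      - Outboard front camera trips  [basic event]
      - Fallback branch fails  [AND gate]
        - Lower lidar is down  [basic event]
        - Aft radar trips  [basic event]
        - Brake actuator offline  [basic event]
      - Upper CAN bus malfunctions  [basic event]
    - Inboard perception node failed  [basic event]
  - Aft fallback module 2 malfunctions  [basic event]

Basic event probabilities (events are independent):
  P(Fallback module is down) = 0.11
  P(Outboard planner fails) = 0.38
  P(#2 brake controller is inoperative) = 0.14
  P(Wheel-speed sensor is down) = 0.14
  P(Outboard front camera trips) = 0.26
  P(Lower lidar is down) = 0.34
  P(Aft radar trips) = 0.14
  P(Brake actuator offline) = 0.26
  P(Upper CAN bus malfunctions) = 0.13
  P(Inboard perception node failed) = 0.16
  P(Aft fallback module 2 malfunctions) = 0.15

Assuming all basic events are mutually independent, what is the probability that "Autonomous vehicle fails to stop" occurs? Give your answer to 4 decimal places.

P(Brake command inoperative) [OR] = 1 − (1−0.11) × (1−0.38) × (1−0.14) × (1−0.14) = 0.591889
P(Fallback branch fails) [AND] = 0.34 × 0.14 × 0.26 = 0.012376
P(Planning chain inoperative) [OR] = 1 − (1−0.26) × (1−0.012376) × (1−0.13) = 0.364168
P(Redundant channel unavailable) [OR] = 1 − (1−0.591889) × (1−0.364168) × (1−0.16) = 0.782028
P(Autonomous vehicle fails to stop) [OR] = 1 − (1−0.782028) × (1−0.15) = 0.814724
Rounded to 4 decimal places: P(Autonomous vehicle fails to stop) ≈ 0.8147.

0.8147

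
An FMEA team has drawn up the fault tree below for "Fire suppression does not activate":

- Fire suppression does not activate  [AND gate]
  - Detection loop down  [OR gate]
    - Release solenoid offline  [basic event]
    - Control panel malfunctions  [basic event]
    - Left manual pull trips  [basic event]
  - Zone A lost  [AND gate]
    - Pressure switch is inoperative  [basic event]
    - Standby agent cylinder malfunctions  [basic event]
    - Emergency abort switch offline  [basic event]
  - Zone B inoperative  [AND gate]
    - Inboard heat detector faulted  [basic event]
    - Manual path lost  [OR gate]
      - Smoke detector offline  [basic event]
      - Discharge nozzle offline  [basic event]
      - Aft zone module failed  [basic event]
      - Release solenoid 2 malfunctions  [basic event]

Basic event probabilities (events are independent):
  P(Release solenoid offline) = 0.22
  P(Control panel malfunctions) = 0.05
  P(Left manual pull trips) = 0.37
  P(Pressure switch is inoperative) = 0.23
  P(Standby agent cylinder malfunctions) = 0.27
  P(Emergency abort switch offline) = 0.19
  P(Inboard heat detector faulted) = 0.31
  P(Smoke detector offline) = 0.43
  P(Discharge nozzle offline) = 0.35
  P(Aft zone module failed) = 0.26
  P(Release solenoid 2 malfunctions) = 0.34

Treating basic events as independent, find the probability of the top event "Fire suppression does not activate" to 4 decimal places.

P(Detection loop down) [OR] = 1 − (1−0.22) × (1−0.05) × (1−0.37) = 0.533170
P(Zone A lost) [AND] = 0.23 × 0.27 × 0.19 = 0.011799
P(Manual path lost) [OR] = 1 − (1−0.43) × (1−0.35) × (1−0.26) × (1−0.34) = 0.819048
P(Zone B inoperative) [AND] = 0.31 × 0.819048 = 0.253905
P(Fire suppression does not activate) [AND] = 0.533170 × 0.011799 × 0.253905 = 0.001597
Rounded to 4 decimal places: P(Fire suppression does not activate) ≈ 0.0016.

0.0016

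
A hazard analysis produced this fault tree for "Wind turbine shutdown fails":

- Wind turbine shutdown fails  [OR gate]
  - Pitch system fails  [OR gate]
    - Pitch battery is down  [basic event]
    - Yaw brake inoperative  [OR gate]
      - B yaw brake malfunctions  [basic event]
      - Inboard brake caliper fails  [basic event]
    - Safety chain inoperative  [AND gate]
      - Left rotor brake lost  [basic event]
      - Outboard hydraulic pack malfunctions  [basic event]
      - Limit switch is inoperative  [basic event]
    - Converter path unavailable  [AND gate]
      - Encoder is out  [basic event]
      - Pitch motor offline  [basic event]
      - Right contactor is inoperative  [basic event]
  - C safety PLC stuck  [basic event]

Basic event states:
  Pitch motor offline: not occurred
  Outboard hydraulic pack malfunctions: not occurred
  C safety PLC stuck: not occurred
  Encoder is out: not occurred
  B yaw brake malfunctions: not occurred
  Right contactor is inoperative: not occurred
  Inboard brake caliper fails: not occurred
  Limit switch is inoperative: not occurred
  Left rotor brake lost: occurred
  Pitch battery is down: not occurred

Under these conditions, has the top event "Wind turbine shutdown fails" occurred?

No

Yaw brake inoperative [OR]: B yaw brake malfunctions=not, Inboard brake caliper fails=not → no input occurs → does not occur.
Safety chain inoperative [AND]: Left rotor brake lost=occurs, Outboard hydraulic pack malfunctions=not, Limit switch is inoperative=not → not all inputs occur → does not occur.
Converter path unavailable [AND]: Encoder is out=not, Pitch motor offline=not, Right contactor is inoperative=not → not all inputs occur → does not occur.
Pitch system fails [OR]: Pitch battery is down=not, Yaw brake inoperative=not, Safety chain inoperative=not, Converter path unavailable=not → no input occurs → does not occur.
Wind turbine shutdown fails [OR]: Pitch system fails=not, C safety PLC stuck=not → no input occurs → does not occur.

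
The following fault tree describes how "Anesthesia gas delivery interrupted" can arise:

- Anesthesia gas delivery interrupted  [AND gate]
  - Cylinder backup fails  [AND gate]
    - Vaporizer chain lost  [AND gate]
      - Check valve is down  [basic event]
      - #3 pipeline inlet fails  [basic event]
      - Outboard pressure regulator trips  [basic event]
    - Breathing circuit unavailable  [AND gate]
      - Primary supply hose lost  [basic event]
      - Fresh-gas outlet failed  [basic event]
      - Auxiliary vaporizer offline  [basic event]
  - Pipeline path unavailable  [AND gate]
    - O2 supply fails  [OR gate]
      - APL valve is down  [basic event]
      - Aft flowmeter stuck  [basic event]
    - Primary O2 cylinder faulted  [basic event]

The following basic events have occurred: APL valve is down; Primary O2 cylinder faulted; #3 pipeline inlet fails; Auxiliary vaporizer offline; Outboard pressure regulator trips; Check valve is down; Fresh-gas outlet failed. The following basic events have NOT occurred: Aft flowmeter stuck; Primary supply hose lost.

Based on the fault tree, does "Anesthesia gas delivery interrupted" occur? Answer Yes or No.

Vaporizer chain lost [AND]: Check valve is down=occurs, #3 pipeline inlet fails=occurs, Outboard pressure regulator trips=occurs → all inputs occur → occurs.
Breathing circuit unavailable [AND]: Primary supply hose lost=not, Fresh-gas outlet failed=occurs, Auxiliary vaporizer offline=occurs → not all inputs occur → does not occur.
Cylinder backup fails [AND]: Vaporizer chain lost=occurs, Breathing circuit unavailable=not → not all inputs occur → does not occur.
O2 supply fails [OR]: APL valve is down=occurs, Aft flowmeter stuck=not → at least one input occurs → occurs.
Pipeline path unavailable [AND]: O2 supply fails=occurs, Primary O2 cylinder faulted=occurs → all inputs occur → occurs.
Anesthesia gas delivery interrupted [AND]: Cylinder backup fails=not, Pipeline path unavailable=occurs → not all inputs occur → does not occur.

No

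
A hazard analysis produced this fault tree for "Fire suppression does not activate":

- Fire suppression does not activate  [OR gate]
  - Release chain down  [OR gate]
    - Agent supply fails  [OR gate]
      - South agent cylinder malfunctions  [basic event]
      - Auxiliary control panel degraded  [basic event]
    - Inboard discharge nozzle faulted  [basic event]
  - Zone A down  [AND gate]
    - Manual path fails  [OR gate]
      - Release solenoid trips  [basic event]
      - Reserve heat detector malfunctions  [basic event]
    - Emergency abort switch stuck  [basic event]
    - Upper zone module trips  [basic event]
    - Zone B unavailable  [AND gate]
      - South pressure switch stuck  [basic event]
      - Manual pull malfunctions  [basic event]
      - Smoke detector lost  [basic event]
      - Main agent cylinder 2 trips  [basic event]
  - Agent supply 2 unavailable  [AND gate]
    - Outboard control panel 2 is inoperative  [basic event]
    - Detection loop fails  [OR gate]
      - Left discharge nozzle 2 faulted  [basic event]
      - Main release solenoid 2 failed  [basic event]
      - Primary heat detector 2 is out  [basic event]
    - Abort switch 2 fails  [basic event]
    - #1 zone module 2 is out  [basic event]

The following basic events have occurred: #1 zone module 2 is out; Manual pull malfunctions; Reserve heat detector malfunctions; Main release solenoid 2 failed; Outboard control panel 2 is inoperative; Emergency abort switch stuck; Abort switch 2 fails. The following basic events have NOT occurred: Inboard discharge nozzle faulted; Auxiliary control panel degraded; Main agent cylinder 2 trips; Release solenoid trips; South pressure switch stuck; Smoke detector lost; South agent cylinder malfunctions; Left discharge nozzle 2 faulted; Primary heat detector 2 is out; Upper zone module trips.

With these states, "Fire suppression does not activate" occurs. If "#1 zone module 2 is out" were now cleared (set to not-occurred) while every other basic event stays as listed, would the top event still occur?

No

Counterfactual: set "#1 zone module 2 is out" to not occurred.
Agent supply fails [OR]: South agent cylinder malfunctions=not, Auxiliary control panel degraded=not → no input occurs → does not occur.
Release chain down [OR]: Agent supply fails=not, Inboard discharge nozzle faulted=not → no input occurs → does not occur.
Manual path fails [OR]: Release solenoid trips=not, Reserve heat detector malfunctions=occurs → at least one input occurs → occurs.
Zone B unavailable [AND]: South pressure switch stuck=not, Manual pull malfunctions=occurs, Smoke detector lost=not, Main agent cylinder 2 trips=not → not all inputs occur → does not occur.
Zone A down [AND]: Manual path fails=occurs, Emergency abort switch stuck=occurs, Upper zone module trips=not, Zone B unavailable=not → not all inputs occur → does not occur.
Detection loop fails [OR]: Left discharge nozzle 2 faulted=not, Main release solenoid 2 failed=occurs, Primary heat detector 2 is out=not → at least one input occurs → occurs.
Agent supply 2 unavailable [AND]: Outboard control panel 2 is inoperative=occurs, Detection loop fails=occurs, Abort switch 2 fails=occurs, #1 zone module 2 is out=not → not all inputs occur → does not occur.
Fire suppression does not activate [OR]: Release chain down=not, Zone A down=not, Agent supply 2 unavailable=not → no input occurs → does not occur.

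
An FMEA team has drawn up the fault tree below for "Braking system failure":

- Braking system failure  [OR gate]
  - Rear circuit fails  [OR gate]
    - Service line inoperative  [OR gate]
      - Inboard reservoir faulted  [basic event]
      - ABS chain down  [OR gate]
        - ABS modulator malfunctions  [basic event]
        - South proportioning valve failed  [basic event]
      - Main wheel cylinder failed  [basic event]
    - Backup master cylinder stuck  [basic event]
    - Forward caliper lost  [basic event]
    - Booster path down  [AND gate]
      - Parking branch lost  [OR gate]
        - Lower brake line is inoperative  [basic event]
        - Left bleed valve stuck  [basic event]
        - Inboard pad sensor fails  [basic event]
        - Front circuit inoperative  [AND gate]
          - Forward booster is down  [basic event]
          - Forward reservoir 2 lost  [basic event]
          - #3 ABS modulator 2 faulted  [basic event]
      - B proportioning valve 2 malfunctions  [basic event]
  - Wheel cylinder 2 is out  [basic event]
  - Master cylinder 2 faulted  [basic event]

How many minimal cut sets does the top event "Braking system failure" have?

ABS chain down [OR]: union of children's cut sets → 2 cut set(s).
Service line inoperative [OR]: union of children's cut sets → 4 cut set(s).
Front circuit inoperative [AND]: one cut set from each child combined → 1 × 1 × 1 = 1 cut set(s).
Parking branch lost [OR]: union of children's cut sets → 4 cut set(s).
Booster path down [AND]: one cut set from each child combined → 4 × 1 = 4 cut set(s).
Rear circuit fails [OR]: union of children's cut sets → 10 cut set(s).
Braking system failure [OR]: union of children's cut sets → 12 cut set(s).

12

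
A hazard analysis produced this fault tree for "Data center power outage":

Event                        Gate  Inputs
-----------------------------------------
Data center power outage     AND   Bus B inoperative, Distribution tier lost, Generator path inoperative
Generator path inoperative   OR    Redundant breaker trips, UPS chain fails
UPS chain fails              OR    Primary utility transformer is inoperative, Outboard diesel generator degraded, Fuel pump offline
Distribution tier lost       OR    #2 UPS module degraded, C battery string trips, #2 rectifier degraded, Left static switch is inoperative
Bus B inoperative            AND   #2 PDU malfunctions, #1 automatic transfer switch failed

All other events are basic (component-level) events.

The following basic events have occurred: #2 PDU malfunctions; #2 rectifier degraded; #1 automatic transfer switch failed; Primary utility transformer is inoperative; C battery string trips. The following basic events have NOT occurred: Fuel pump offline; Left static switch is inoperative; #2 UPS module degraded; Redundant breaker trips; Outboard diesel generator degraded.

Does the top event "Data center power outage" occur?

Yes

Bus B inoperative [AND]: #2 PDU malfunctions=occurs, #1 automatic transfer switch failed=occurs → all inputs occur → occurs.
Distribution tier lost [OR]: #2 UPS module degraded=not, C battery string trips=occurs, #2 rectifier degraded=occurs, Left static switch is inoperative=not → at least one input occurs → occurs.
UPS chain fails [OR]: Primary utility transformer is inoperative=occurs, Outboard diesel generator degraded=not, Fuel pump offline=not → at least one input occurs → occurs.
Generator path inoperative [OR]: Redundant breaker trips=not, UPS chain fails=occurs → at least one input occurs → occurs.
Data center power outage [AND]: Bus B inoperative=occurs, Distribution tier lost=occurs, Generator path inoperative=occurs → all inputs occur → occurs.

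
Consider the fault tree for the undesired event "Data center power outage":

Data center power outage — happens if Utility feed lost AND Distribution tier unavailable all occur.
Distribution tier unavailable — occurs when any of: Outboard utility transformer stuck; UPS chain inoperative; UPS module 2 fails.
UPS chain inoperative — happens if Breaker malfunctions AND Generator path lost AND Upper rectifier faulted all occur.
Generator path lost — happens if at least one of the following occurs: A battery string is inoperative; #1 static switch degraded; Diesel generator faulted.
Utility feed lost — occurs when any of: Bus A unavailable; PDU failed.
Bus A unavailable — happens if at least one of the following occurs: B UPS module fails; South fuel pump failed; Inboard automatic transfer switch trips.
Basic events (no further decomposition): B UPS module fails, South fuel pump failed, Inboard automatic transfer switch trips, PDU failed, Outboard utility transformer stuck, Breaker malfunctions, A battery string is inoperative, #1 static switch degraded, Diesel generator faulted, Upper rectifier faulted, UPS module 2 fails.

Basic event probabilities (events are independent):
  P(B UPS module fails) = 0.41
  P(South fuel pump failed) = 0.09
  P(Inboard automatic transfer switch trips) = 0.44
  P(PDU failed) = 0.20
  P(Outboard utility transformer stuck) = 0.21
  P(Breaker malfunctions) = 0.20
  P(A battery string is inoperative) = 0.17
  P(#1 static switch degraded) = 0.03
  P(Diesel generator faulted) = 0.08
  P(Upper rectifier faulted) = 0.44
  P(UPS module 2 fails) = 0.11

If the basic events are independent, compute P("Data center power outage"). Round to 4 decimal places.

P(Bus A unavailable) [OR] = 1 − (1−0.41) × (1−0.09) × (1−0.44) = 0.699336
P(Utility feed lost) [OR] = 1 − (1−0.699336) × (1−0.20) = 0.759469
P(Generator path lost) [OR] = 1 − (1−0.17) × (1−0.03) × (1−0.08) = 0.259308
P(UPS chain inoperative) [AND] = 0.20 × 0.259308 × 0.44 = 0.022819
P(Distribution tier unavailable) [OR] = 1 − (1−0.21) × (1−0.022819) × (1−0.11) = 0.312944
P(Data center power outage) [AND] = 0.759469 × 0.312944 = 0.237671
Rounded to 4 decimal places: P(Data center power outage) ≈ 0.2377.

0.2377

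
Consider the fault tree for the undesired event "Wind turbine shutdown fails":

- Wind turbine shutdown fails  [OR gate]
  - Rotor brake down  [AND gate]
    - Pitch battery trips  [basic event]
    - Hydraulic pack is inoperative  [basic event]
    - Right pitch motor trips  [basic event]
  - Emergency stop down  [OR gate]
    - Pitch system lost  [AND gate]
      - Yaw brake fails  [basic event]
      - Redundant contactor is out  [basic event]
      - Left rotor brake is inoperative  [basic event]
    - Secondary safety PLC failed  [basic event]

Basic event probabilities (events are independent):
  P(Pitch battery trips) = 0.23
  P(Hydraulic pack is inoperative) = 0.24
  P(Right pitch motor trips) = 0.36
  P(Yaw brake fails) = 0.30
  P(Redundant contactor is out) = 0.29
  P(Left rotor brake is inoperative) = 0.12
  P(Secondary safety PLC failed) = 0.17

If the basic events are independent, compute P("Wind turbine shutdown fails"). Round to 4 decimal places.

0.1950

P(Rotor brake down) [AND] = 0.23 × 0.24 × 0.36 = 0.019872
P(Pitch system lost) [AND] = 0.30 × 0.29 × 0.12 = 0.010440
P(Emergency stop down) [OR] = 1 − (1−0.010440) × (1−0.17) = 0.178665
P(Wind turbine shutdown fails) [OR] = 1 − (1−0.019872) × (1−0.178665) = 0.194987
Rounded to 4 decimal places: P(Wind turbine shutdown fails) ≈ 0.1950.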